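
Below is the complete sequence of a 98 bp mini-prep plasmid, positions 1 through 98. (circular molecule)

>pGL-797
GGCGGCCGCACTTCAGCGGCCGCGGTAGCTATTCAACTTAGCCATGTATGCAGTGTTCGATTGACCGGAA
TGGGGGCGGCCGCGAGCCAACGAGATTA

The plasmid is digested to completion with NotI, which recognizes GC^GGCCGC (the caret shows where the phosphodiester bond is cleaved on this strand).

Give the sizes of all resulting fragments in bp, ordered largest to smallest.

60, 24, 14 bp

NotI sites (GCGGCCGC) start at positions 2, 16, 76.
NotI cuts after base 2 of each site, so after positions 3, 17, 77.
Circular molecule, 3 cuts → 3 fragments:
  4–17 → 14 bp
  18–77 → 60 bp
  78–98 then 1–3 → 21 + 3 = 24 bp
Sorted largest to smallest: 60, 24, 14 bp.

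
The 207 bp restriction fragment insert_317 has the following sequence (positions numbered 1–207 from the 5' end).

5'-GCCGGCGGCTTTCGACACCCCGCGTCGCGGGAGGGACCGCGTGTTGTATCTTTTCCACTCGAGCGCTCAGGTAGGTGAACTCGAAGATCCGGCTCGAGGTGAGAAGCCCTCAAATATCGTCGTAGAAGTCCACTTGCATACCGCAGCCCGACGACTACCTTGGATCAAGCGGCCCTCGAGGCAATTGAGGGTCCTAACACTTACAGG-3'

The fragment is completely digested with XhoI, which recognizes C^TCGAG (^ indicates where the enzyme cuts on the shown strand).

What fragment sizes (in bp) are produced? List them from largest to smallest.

XhoI sites (CTCGAG) start at positions 58, 93, 175.
XhoI cuts after the first base of each site, so after positions 58, 93, 175.
Linear molecule, 3 cuts → 4 fragments:
  1–58 → 58 bp
  59–93 → 35 bp
  94–175 → 82 bp
  176–207 → 32 bp
Sorted largest to smallest: 82, 58, 35, 32 bp.

82, 58, 35, 32 bp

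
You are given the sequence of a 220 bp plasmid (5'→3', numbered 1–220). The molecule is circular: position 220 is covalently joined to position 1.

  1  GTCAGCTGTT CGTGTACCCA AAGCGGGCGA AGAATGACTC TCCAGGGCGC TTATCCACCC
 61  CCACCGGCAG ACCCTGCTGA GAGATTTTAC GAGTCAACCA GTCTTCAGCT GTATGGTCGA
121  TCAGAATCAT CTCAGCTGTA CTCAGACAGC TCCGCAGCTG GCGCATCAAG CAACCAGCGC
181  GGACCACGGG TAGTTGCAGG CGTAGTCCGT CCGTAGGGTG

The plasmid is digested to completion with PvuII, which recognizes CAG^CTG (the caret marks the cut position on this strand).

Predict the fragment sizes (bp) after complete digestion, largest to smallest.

PvuII sites (CAGCTG) start at positions 3, 106, 133, 155.
PvuII cuts after base 3 of each site, so after positions 5, 108, 135, 157.
Circular molecule, 4 cuts → 4 fragments:
  6–108 → 103 bp
  109–135 → 27 bp
  136–157 → 22 bp
  158–220 then 1–5 → 63 + 5 = 68 bp
Sorted largest to smallest: 103, 68, 27, 22 bp.

103, 68, 27, 22 bp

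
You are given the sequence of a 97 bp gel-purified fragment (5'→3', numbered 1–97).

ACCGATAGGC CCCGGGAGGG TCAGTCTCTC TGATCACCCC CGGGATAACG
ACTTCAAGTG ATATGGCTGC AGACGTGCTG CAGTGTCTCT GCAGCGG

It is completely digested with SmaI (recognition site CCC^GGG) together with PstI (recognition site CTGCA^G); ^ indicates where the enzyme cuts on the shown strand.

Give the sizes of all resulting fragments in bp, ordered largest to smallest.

SmaI sites (CCCGGG) start at positions 11, 39.
SmaI cuts after base 3 of each site, so after positions 13, 41.
PstI sites (CTGCAG) start at positions 67, 78, 89.
PstI cuts after base 5 of each site (before the last base), so after positions 71, 82, 93.
Combined cut positions: 13, 41, 71, 82, 93.
Linear molecule, 5 cuts → 6 fragments:
  1–13 → 13 bp
  14–41 → 28 bp
  42–71 → 30 bp
  72–82 → 11 bp
  83–93 → 11 bp
  94–97 → 4 bp
Sorted largest to smallest: 30, 28, 13, 11, 11, 4 bp.

30, 28, 13, 11, 11, 4 bp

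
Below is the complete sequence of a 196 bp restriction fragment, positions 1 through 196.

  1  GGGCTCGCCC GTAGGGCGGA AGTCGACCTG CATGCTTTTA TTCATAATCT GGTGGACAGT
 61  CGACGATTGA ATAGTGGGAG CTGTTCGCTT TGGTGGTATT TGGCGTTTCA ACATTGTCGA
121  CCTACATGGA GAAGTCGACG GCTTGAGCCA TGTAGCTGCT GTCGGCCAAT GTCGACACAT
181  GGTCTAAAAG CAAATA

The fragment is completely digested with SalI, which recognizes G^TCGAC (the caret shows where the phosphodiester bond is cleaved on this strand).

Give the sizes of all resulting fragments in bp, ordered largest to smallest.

57, 37, 37, 25, 22, 18 bp

SalI sites (GTCGAC) start at positions 22, 59, 116, 134, 171.
SalI cuts after the first base of each site, so after positions 22, 59, 116, 134, 171.
Linear molecule, 5 cuts → 6 fragments:
  1–22 → 22 bp
  23–59 → 37 bp
  60–116 → 57 bp
  117–134 → 18 bp
  135–171 → 37 bp
  172–196 → 25 bp
Sorted largest to smallest: 57, 37, 37, 25, 22, 18 bp.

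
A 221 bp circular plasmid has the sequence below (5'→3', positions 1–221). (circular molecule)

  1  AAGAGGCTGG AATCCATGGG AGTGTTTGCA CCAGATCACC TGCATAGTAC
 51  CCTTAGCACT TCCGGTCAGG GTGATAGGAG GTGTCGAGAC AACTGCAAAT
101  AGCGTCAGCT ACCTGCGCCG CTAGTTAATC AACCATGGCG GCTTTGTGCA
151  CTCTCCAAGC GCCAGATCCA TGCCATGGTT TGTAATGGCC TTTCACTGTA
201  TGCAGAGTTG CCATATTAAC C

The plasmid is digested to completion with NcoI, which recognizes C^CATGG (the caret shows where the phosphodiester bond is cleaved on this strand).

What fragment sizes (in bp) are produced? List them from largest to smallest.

119, 62, 40 bp

NcoI sites (CCATGG) start at positions 14, 133, 173.
NcoI cuts after the first base of each site, so after positions 14, 133, 173.
Circular molecule, 3 cuts → 3 fragments:
  15–133 → 119 bp
  134–173 → 40 bp
  174–221 then 1–14 → 48 + 14 = 62 bp
Sorted largest to smallest: 119, 62, 40 bp.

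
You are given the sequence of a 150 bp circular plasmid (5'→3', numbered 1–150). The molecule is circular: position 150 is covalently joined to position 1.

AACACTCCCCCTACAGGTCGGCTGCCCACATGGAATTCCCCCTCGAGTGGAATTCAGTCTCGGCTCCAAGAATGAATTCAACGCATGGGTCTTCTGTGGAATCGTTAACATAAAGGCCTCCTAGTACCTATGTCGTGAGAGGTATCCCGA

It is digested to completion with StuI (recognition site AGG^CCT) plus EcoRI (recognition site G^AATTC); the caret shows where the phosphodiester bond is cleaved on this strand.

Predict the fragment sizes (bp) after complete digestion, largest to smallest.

67, 42, 24, 17 bp

The StuI site (AGGCCT) starts at position 114.
StuI cuts after base 3 of each site, so after position 116.
EcoRI sites (GAATTC) start at positions 33, 50, 74.
EcoRI cuts after the first base of each site, so after positions 33, 50, 74.
Combined cut positions: 33, 50, 74, 116.
Circular molecule, 4 cuts → 4 fragments:
  34–50 → 17 bp
  51–74 → 24 bp
  75–116 → 42 bp
  117–150 then 1–33 → 34 + 33 = 67 bp
Sorted largest to smallest: 67, 42, 24, 17 bp.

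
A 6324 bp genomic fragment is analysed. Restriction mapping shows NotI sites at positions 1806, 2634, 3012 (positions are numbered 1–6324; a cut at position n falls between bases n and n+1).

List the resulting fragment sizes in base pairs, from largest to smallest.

Linear molecule, 3 cuts → 4 fragments:
  1806 − 0 = 1806 bp
  2634 − 1806 = 828 bp
  3012 − 2634 = 378 bp
  6324 − 3012 = 3312 bp
Sorted largest to smallest: 3312, 1806, 828, 378 bp.

3312, 1806, 828, 378 bp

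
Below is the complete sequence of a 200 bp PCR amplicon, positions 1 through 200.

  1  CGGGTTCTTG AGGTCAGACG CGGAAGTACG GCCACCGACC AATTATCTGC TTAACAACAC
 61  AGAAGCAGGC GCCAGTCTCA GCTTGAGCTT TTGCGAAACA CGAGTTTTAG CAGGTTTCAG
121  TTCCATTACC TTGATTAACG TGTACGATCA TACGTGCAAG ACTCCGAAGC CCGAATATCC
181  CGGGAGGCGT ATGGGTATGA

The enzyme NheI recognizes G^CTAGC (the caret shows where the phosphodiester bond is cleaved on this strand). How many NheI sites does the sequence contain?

0

No occurrence of GCTAGC is present in the sequence.
NheI does not cut: 0 sites.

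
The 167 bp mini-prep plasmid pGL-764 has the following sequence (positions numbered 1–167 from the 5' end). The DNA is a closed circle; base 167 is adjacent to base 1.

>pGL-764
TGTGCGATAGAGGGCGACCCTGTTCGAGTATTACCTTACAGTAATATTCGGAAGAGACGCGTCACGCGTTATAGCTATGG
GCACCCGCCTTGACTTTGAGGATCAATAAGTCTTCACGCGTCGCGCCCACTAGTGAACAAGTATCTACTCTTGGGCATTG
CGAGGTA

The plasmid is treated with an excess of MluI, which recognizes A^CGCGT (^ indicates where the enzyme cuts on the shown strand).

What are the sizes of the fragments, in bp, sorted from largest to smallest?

108, 52, 7 bp

MluI sites (ACGCGT) start at positions 57, 64, 116.
MluI cuts after the first base of each site, so after positions 57, 64, 116.
Circular molecule, 3 cuts → 3 fragments:
  58–64 → 7 bp
  65–116 → 52 bp
  117–167 then 1–57 → 51 + 57 = 108 bp
Sorted largest to smallest: 108, 52, 7 bp.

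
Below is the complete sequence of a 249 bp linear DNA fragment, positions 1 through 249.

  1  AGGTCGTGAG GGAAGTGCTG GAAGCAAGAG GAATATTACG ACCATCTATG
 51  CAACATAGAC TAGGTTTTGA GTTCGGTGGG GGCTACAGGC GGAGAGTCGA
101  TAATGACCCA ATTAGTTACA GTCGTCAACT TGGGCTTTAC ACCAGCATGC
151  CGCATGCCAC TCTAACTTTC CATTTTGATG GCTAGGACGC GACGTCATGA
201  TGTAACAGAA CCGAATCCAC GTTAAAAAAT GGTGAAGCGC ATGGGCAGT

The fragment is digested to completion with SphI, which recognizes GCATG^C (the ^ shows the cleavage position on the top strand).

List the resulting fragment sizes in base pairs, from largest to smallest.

149, 93, 7 bp

SphI sites (GCATGC) start at positions 145, 152.
SphI cuts after base 5 of each site (before the last base), so after positions 149, 156.
Linear molecule, 2 cuts → 3 fragments:
  1–149 → 149 bp
  150–156 → 7 bp
  157–249 → 93 bp
Sorted largest to smallest: 149, 93, 7 bp.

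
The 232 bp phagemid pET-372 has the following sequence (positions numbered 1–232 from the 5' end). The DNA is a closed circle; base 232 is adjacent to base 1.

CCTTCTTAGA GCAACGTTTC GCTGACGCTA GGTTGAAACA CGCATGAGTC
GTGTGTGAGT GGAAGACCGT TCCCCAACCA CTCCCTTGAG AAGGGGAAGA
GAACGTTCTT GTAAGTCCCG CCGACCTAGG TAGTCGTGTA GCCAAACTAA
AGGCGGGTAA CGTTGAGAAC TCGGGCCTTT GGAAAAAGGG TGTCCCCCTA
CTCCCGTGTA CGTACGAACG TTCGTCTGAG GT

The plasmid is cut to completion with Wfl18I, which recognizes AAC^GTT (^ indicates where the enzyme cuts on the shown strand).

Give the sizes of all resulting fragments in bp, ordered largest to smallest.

Wfl18I sites (AACGTT) start at positions 13, 102, 159, 217.
Wfl18I cuts after base 3 of each site, so after positions 15, 104, 161, 219.
Circular molecule, 4 cuts → 4 fragments:
  16–104 → 89 bp
  105–161 → 57 bp
  162–219 → 58 bp
  220–232 then 1–15 → 13 + 15 = 28 bp
Sorted largest to smallest: 89, 58, 57, 28 bp.

89, 58, 57, 28 bp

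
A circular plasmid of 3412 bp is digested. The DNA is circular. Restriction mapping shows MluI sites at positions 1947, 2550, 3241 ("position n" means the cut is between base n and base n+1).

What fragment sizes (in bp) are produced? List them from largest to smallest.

2118, 691, 603 bp

Circular molecule, 3 cuts → 3 fragments:
  2550 − 1947 = 603 bp
  3241 − 2550 = 691 bp
  wrap: 3412 − 3241 + 1947 = 2118 bp
Sorted largest to smallest: 2118, 691, 603 bp.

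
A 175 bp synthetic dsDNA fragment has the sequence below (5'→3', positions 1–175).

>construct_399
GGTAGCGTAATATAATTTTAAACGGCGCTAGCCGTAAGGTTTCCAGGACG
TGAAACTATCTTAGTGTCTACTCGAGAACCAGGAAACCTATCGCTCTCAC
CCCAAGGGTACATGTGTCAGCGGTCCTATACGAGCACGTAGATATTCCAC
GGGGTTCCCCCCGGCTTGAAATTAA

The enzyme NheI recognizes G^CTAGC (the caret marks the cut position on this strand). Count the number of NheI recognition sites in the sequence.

GCTAGC occurs starting at position 27.
NheI cuts at 1 site.

1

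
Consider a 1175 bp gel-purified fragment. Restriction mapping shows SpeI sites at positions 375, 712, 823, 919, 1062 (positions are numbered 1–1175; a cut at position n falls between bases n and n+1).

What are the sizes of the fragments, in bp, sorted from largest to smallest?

Linear molecule, 5 cuts → 6 fragments:
  375 − 0 = 375 bp
  712 − 375 = 337 bp
  823 − 712 = 111 bp
  919 − 823 = 96 bp
  1062 − 919 = 143 bp
  1175 − 1062 = 113 bp
Sorted largest to smallest: 375, 337, 143, 113, 111, 96 bp.

375, 337, 143, 113, 111, 96 bp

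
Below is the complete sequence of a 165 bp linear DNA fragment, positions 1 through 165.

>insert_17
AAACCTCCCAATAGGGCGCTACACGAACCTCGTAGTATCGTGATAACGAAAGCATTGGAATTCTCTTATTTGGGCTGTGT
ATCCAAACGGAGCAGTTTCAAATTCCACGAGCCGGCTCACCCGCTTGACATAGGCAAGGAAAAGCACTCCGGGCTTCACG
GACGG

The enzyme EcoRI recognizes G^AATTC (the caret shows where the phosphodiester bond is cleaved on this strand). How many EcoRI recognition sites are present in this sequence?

1

GAATTC occurs starting at position 58.
EcoRI cuts at 1 site.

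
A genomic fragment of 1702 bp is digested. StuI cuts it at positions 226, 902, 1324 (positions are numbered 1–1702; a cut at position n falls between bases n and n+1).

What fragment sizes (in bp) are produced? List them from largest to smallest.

Linear molecule, 3 cuts → 4 fragments:
  226 − 0 = 226 bp
  902 − 226 = 676 bp
  1324 − 902 = 422 bp
  1702 − 1324 = 378 bp
Sorted largest to smallest: 676, 422, 378, 226 bp.

676, 422, 378, 226 bp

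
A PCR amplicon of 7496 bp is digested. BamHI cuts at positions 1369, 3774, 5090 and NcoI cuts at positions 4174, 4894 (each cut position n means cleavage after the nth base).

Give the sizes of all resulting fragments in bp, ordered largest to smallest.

2406, 2405, 1369, 720, 400, 196 bp

Combined cut positions (sorted): 1369, 3774, 4174, 4894, 5090.
Linear molecule, 5 cuts → 6 fragments:
  1369 − 0 = 1369 bp
  3774 − 1369 = 2405 bp
  4174 − 3774 = 400 bp
  4894 − 4174 = 720 bp
  5090 − 4894 = 196 bp
  7496 − 5090 = 2406 bp
Sorted largest to smallest: 2406, 2405, 1369, 720, 400, 196 bp.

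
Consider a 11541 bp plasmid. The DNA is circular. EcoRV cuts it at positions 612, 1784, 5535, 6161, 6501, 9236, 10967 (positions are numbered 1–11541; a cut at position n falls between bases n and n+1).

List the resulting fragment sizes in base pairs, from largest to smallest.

3751, 2735, 1731, 1186, 1172, 626, 340 bp

Circular molecule, 7 cuts → 7 fragments:
  1784 − 612 = 1172 bp
  5535 − 1784 = 3751 bp
  6161 − 5535 = 626 bp
  6501 − 6161 = 340 bp
  9236 − 6501 = 2735 bp
  10967 − 9236 = 1731 bp
  wrap: 11541 − 10967 + 612 = 1186 bp
Sorted largest to smallest: 3751, 2735, 1731, 1186, 1172, 626, 340 bp.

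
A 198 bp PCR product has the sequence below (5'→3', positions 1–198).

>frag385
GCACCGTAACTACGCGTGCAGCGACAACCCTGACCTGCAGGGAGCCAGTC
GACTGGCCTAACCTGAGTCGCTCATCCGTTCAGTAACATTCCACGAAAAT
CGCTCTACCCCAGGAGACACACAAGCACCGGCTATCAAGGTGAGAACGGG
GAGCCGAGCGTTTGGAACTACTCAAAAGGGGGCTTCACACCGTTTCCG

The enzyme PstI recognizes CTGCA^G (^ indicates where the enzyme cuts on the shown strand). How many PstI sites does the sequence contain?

CTGCAG occurs starting at position 35.
PstI cuts at 1 site.

1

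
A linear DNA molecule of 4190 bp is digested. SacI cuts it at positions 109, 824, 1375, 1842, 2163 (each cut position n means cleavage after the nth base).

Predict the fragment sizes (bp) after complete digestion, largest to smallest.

Linear molecule, 5 cuts → 6 fragments:
  109 − 0 = 109 bp
  824 − 109 = 715 bp
  1375 − 824 = 551 bp
  1842 − 1375 = 467 bp
  2163 − 1842 = 321 bp
  4190 − 2163 = 2027 bp
Sorted largest to smallest: 2027, 715, 551, 467, 321, 109 bp.

2027, 715, 551, 467, 321, 109 bp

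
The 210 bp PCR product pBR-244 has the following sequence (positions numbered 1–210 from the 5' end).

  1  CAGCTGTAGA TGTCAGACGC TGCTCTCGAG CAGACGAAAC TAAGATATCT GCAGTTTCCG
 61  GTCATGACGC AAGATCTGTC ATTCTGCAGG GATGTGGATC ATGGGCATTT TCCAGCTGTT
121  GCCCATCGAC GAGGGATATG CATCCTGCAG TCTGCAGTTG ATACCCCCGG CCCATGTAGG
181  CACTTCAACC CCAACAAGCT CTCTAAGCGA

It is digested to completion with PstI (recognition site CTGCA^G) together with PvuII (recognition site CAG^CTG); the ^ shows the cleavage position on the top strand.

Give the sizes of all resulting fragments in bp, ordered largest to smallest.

PstI sites (CTGCAG) start at positions 49, 84, 145, 152.
PstI cuts after base 5 of each site (before the last base), so after positions 53, 88, 149, 156.
PvuII sites (CAGCTG) start at positions 1, 113.
PvuII cuts after base 3 of each site, so after positions 3, 115.
Combined cut positions: 3, 53, 88, 115, 149, 156.
Linear molecule, 6 cuts → 7 fragments:
  1–3 → 3 bp
  4–53 → 50 bp
  54–88 → 35 bp
  89–115 → 27 bp
  116–149 → 34 bp
  150–156 → 7 bp
  157–210 → 54 bp
Sorted largest to smallest: 54, 50, 35, 34, 27, 7, 3 bp.

54, 50, 35, 34, 27, 7, 3 bp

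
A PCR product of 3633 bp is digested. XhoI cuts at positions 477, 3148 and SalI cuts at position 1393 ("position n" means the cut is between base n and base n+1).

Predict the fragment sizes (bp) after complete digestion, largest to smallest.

1755, 916, 485, 477 bp

Combined cut positions (sorted): 477, 1393, 3148.
Linear molecule, 3 cuts → 4 fragments:
  477 − 0 = 477 bp
  1393 − 477 = 916 bp
  3148 − 1393 = 1755 bp
  3633 − 3148 = 485 bp
Sorted largest to smallest: 1755, 916, 485, 477 bp.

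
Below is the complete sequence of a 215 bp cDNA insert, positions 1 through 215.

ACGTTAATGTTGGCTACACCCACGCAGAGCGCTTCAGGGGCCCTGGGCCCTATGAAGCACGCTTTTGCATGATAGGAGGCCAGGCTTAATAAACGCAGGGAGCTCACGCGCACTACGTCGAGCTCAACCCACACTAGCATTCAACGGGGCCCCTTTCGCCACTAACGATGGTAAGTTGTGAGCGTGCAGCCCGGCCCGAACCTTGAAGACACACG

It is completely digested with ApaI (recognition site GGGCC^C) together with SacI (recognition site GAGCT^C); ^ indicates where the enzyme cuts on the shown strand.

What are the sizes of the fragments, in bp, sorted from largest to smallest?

64, 55, 42, 27, 20, 7 bp

ApaI sites (GGGCCC) start at positions 38, 45, 147.
ApaI cuts after base 5 of each site (before the last base), so after positions 42, 49, 151.
SacI sites (GAGCTC) start at positions 100, 120.
SacI cuts after base 5 of each site (before the last base), so after positions 104, 124.
Combined cut positions: 42, 49, 104, 124, 151.
Linear molecule, 5 cuts → 6 fragments:
  1–42 → 42 bp
  43–49 → 7 bp
  50–104 → 55 bp
  105–124 → 20 bp
  125–151 → 27 bp
  152–215 → 64 bp
Sorted largest to smallest: 64, 55, 42, 27, 20, 7 bp.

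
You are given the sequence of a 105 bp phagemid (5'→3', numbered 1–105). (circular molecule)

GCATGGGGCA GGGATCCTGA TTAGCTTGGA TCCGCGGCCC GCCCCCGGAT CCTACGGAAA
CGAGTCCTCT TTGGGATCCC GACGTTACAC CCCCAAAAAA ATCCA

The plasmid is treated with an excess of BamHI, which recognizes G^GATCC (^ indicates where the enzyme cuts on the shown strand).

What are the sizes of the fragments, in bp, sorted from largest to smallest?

BamHI sites (GGATCC) start at positions 12, 28, 47, 74.
BamHI cuts after the first base of each site, so after positions 12, 28, 47, 74.
Circular molecule, 4 cuts → 4 fragments:
  13–28 → 16 bp
  29–47 → 19 bp
  48–74 → 27 bp
  75–105 then 1–12 → 31 + 12 = 43 bp
Sorted largest to smallest: 43, 27, 19, 16 bp.

43, 27, 19, 16 bp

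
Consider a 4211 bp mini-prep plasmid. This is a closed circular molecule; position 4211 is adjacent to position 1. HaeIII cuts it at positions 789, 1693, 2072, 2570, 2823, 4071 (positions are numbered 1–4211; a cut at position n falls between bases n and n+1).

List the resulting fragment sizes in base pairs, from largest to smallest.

Circular molecule, 6 cuts → 6 fragments:
  1693 − 789 = 904 bp
  2072 − 1693 = 379 bp
  2570 − 2072 = 498 bp
  2823 − 2570 = 253 bp
  4071 − 2823 = 1248 bp
  wrap: 4211 − 4071 + 789 = 929 bp
Sorted largest to smallest: 1248, 929, 904, 498, 379, 253 bp.

1248, 929, 904, 498, 379, 253 bp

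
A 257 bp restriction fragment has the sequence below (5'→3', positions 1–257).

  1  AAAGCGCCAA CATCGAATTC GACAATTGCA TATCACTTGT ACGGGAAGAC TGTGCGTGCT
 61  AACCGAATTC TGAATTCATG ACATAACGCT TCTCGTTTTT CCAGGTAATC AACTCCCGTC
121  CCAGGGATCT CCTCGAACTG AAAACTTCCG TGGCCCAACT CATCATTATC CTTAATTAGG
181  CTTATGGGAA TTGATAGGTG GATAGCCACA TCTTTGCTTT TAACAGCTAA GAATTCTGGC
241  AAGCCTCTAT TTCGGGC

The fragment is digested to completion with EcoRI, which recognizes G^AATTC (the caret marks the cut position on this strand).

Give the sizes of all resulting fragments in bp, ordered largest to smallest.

EcoRI sites (GAATTC) start at positions 15, 65, 72, 231.
EcoRI cuts after the first base of each site, so after positions 15, 65, 72, 231.
Linear molecule, 4 cuts → 5 fragments:
  1–15 → 15 bp
  16–65 → 50 bp
  66–72 → 7 bp
  73–231 → 159 bp
  232–257 → 26 bp
Sorted largest to smallest: 159, 50, 26, 15, 7 bp.

159, 50, 26, 15, 7 bp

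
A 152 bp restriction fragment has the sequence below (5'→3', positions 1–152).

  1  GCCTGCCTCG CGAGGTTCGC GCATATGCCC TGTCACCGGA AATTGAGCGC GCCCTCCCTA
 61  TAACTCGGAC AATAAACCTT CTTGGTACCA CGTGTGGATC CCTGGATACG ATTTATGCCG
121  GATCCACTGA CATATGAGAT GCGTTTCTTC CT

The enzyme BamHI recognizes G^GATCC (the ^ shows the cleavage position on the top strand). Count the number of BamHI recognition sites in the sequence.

2

GGATCC occurs starting at positions 96, 120.
BamHI cuts at 2 sites.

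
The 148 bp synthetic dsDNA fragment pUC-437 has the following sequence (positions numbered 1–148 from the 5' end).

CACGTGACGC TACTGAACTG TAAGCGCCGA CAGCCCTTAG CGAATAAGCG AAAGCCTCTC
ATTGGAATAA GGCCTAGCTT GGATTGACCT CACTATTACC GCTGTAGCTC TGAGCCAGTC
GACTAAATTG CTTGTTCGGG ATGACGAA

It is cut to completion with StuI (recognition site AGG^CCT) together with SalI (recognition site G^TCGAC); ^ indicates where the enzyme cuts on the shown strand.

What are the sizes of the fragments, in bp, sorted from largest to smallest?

72, 46, 30 bp

The StuI site (AGGCCT) starts at position 70.
StuI cuts after base 3 of each site, so after position 72.
The SalI site (GTCGAC) starts at position 118.
SalI cuts after the first base of each site, so after position 118.
Combined cut positions: 72, 118.
Linear molecule, 2 cuts → 3 fragments:
  1–72 → 72 bp
  73–118 → 46 bp
  119–148 → 30 bp
Sorted largest to smallest: 72, 46, 30 bp.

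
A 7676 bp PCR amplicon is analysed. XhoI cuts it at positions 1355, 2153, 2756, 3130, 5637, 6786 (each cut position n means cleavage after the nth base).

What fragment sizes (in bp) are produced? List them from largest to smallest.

2507, 1355, 1149, 890, 798, 603, 374 bp

Linear molecule, 6 cuts → 7 fragments:
  1355 − 0 = 1355 bp
  2153 − 1355 = 798 bp
  2756 − 2153 = 603 bp
  3130 − 2756 = 374 bp
  5637 − 3130 = 2507 bp
  6786 − 5637 = 1149 bp
  7676 − 6786 = 890 bp
Sorted largest to smallest: 2507, 1355, 1149, 890, 798, 603, 374 bp.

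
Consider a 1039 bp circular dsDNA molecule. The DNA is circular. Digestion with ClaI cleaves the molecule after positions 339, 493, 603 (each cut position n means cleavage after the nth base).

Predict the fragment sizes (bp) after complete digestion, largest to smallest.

Circular molecule, 3 cuts → 3 fragments:
  493 − 339 = 154 bp
  603 − 493 = 110 bp
  wrap: 1039 − 603 + 339 = 775 bp
Sorted largest to smallest: 775, 154, 110 bp.

775, 154, 110 bp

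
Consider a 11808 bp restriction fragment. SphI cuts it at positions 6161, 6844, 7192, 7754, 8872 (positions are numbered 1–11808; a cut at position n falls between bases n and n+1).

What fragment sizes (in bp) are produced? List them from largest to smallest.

Linear molecule, 5 cuts → 6 fragments:
  6161 − 0 = 6161 bp
  6844 − 6161 = 683 bp
  7192 − 6844 = 348 bp
  7754 − 7192 = 562 bp
  8872 − 7754 = 1118 bp
  11808 − 8872 = 2936 bp
Sorted largest to smallest: 6161, 2936, 1118, 683, 562, 348 bp.

6161, 2936, 1118, 683, 562, 348 bp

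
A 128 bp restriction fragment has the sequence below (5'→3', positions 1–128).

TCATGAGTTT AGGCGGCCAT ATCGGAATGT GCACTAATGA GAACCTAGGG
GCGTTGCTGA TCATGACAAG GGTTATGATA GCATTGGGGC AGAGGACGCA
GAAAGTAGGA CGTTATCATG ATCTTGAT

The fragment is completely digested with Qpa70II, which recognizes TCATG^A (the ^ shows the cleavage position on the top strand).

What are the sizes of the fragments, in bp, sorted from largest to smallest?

Qpa70II sites (TCATGA) start at positions 1, 61, 116.
Qpa70II cuts after base 5 of each site (before the last base), so after positions 5, 65, 120.
Linear molecule, 3 cuts → 4 fragments:
  1–5 → 5 bp
  6–65 → 60 bp
  66–120 → 55 bp
  121–128 → 8 bp
Sorted largest to smallest: 60, 55, 8, 5 bp.

60, 55, 8, 5 bp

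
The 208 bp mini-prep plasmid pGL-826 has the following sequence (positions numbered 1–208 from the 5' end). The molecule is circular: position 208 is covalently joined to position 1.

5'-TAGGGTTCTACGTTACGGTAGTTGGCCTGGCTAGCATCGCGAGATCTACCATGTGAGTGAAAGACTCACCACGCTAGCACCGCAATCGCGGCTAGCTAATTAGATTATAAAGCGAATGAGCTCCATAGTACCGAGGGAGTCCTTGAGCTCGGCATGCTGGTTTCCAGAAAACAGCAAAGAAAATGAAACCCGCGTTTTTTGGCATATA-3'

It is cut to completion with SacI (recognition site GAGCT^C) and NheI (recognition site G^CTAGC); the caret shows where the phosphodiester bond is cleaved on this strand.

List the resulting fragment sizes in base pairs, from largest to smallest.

SacI sites (GAGCTC) start at positions 118, 145.
SacI cuts after base 5 of each site (before the last base), so after positions 122, 149.
NheI sites (GCTAGC) start at positions 30, 73, 91.
NheI cuts after the first base of each site, so after positions 30, 73, 91.
Combined cut positions: 30, 73, 91, 122, 149.
Circular molecule, 5 cuts → 5 fragments:
  31–73 → 43 bp
  74–91 → 18 bp
  92–122 → 31 bp
  123–149 → 27 bp
  150–208 then 1–30 → 59 + 30 = 89 bp
Sorted largest to smallest: 89, 43, 31, 27, 18 bp.

89, 43, 31, 27, 18 bp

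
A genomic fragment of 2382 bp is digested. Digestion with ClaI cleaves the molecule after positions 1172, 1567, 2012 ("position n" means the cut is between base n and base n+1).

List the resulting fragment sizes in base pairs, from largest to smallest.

Linear molecule, 3 cuts → 4 fragments:
  1172 − 0 = 1172 bp
  1567 − 1172 = 395 bp
  2012 − 1567 = 445 bp
  2382 − 2012 = 370 bp
Sorted largest to smallest: 1172, 445, 395, 370 bp.

1172, 445, 395, 370 bp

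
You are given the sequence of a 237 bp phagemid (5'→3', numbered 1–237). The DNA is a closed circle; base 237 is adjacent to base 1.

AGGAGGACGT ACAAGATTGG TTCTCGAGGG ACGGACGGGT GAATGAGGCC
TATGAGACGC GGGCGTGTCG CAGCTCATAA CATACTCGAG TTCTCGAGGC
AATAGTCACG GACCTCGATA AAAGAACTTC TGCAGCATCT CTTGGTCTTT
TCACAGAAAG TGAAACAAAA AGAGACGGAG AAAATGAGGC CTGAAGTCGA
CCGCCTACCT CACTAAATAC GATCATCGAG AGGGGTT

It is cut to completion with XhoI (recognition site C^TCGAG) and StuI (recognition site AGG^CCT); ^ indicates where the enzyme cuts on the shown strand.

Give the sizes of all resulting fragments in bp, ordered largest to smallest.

XhoI sites (CTCGAG) start at positions 23, 85, 93.
XhoI cuts after the first base of each site, so after positions 23, 85, 93.
StuI sites (AGGCCT) start at positions 46, 187.
StuI cuts after base 3 of each site, so after positions 48, 189.
Combined cut positions: 23, 48, 85, 93, 189.
Circular molecule, 5 cuts → 5 fragments:
  24–48 → 25 bp
  49–85 → 37 bp
  86–93 → 8 bp
  94–189 → 96 bp
  190–237 then 1–23 → 48 + 23 = 71 bp
Sorted largest to smallest: 96, 71, 37, 25, 8 bp.

96, 71, 37, 25, 8 bp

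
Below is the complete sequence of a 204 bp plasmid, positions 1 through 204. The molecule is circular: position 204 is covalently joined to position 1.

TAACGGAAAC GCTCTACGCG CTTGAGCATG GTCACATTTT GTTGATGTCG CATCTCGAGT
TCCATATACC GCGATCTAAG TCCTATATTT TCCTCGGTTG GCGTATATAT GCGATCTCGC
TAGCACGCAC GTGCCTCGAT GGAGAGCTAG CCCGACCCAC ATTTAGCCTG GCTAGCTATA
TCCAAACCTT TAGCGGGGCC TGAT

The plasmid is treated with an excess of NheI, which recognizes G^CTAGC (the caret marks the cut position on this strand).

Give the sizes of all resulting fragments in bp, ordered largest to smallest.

152, 27, 25 bp

NheI sites (GCTAGC) start at positions 119, 146, 171.
NheI cuts after the first base of each site, so after positions 119, 146, 171.
Circular molecule, 3 cuts → 3 fragments:
  120–146 → 27 bp
  147–171 → 25 bp
  172–204 then 1–119 → 33 + 119 = 152 bp
Sorted largest to smallest: 152, 27, 25 bp.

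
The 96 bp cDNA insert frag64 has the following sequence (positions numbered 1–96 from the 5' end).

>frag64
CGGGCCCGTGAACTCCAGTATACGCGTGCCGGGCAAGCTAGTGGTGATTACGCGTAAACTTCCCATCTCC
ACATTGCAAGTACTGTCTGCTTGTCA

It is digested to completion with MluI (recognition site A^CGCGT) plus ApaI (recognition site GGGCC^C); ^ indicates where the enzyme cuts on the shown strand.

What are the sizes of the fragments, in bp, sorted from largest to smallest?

MluI sites (ACGCGT) start at positions 22, 50.
MluI cuts after the first base of each site, so after positions 22, 50.
The ApaI site (GGGCCC) starts at position 2.
ApaI cuts after base 5 of each site (before the last base), so after position 6.
Combined cut positions: 6, 22, 50.
Linear molecule, 3 cuts → 4 fragments:
  1–6 → 6 bp
  7–22 → 16 bp
  23–50 → 28 bp
  51–96 → 46 bp
Sorted largest to smallest: 46, 28, 16, 6 bp.

46, 28, 16, 6 bp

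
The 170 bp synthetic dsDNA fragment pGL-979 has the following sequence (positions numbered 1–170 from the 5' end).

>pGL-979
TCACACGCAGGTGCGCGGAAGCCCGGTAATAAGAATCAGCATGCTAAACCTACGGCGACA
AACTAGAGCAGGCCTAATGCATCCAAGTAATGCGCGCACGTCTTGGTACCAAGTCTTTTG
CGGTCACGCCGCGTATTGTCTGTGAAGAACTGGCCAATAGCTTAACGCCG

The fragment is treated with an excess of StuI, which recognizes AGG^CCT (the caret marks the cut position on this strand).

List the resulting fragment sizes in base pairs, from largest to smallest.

The StuI site (AGGCCT) starts at position 70.
StuI cuts after base 3 of each site, so after position 72.
Linear molecule, 1 cut → 2 fragments:
  1–72 → 72 bp
  73–170 → 98 bp
Sorted largest to smallest: 98, 72 bp.

98, 72 bp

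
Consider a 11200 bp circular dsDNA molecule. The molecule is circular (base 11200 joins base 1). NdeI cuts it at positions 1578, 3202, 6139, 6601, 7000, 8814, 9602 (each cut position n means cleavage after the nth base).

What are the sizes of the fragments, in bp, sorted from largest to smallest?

Circular molecule, 7 cuts → 7 fragments:
  3202 − 1578 = 1624 bp
  6139 − 3202 = 2937 bp
  6601 − 6139 = 462 bp
  7000 − 6601 = 399 bp
  8814 − 7000 = 1814 bp
  9602 − 8814 = 788 bp
  wrap: 11200 − 9602 + 1578 = 3176 bp
Sorted largest to smallest: 3176, 2937, 1814, 1624, 788, 462, 399 bp.

3176, 2937, 1814, 1624, 788, 462, 399 bp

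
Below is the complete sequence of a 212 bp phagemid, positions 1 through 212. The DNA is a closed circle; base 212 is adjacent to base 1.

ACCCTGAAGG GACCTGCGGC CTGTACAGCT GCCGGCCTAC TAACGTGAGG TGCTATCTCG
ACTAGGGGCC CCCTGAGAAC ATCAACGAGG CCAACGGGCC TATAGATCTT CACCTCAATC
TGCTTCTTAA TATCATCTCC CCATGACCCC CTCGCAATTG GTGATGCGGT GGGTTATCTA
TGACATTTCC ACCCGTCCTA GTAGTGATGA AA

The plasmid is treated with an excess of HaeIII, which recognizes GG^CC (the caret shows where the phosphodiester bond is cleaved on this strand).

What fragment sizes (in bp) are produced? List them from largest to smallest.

133, 33, 22, 16, 8 bp

HaeIII sites (GGCC) start at positions 18, 34, 67, 89, 97.
HaeIII cuts after base 2 of each site, so after positions 19, 35, 68, 90, 98.
Circular molecule, 5 cuts → 5 fragments:
  20–35 → 16 bp
  36–68 → 33 bp
  69–90 → 22 bp
  91–98 → 8 bp
  99–212 then 1–19 → 114 + 19 = 133 bp
Sorted largest to smallest: 133, 33, 22, 16, 8 bp.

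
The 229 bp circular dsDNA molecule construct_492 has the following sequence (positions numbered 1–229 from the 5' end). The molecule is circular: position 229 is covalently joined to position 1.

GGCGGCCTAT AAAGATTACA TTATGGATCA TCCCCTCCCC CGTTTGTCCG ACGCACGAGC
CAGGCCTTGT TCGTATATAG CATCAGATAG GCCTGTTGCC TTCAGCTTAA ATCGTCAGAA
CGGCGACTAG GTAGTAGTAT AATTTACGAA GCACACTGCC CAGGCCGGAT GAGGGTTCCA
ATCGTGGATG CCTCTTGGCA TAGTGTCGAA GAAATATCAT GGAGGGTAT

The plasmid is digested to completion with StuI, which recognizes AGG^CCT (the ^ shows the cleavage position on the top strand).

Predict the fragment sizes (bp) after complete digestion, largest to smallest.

202, 27 bp

StuI sites (AGGCCT) start at positions 62, 89.
StuI cuts after base 3 of each site, so after positions 64, 91.
Circular molecule, 2 cuts → 2 fragments:
  65–91 → 27 bp
  92–229 then 1–64 → 138 + 64 = 202 bp
Sorted largest to smallest: 202, 27 bp.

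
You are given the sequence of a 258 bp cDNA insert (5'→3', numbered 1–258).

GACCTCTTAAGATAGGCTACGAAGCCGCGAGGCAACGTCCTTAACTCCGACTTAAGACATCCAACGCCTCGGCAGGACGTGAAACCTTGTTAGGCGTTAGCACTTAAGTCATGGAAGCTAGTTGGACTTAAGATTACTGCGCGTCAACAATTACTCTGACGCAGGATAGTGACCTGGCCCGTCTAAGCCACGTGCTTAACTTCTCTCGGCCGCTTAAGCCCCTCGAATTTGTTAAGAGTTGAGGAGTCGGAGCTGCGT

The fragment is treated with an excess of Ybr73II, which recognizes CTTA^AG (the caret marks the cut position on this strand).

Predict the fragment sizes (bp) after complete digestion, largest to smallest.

86, 52, 45, 42, 24, 9 bp

Ybr73II sites (CTTAAG) start at positions 6, 51, 103, 127, 213.
Ybr73II cuts after base 4 of each site, so after positions 9, 54, 106, 130, 216.
Linear molecule, 5 cuts → 6 fragments:
  1–9 → 9 bp
  10–54 → 45 bp
  55–106 → 52 bp
  107–130 → 24 bp
  131–216 → 86 bp
  217–258 → 42 bp
Sorted largest to smallest: 86, 52, 45, 42, 24, 9 bp.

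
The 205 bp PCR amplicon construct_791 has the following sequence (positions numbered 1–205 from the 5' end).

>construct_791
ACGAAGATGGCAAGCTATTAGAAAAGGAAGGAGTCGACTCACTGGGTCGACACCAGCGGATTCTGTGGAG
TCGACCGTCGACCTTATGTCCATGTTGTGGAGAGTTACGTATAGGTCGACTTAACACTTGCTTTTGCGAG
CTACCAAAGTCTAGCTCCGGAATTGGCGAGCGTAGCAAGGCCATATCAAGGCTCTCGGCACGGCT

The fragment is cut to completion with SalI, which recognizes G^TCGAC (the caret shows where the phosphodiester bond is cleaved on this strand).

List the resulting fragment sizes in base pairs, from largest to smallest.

90, 38, 33, 24, 13, 7 bp

SalI sites (GTCGAC) start at positions 33, 46, 70, 77, 115.
SalI cuts after the first base of each site, so after positions 33, 46, 70, 77, 115.
Linear molecule, 5 cuts → 6 fragments:
  1–33 → 33 bp
  34–46 → 13 bp
  47–70 → 24 bp
  71–77 → 7 bp
  78–115 → 38 bp
  116–205 → 90 bp
Sorted largest to smallest: 90, 38, 33, 24, 13, 7 bp.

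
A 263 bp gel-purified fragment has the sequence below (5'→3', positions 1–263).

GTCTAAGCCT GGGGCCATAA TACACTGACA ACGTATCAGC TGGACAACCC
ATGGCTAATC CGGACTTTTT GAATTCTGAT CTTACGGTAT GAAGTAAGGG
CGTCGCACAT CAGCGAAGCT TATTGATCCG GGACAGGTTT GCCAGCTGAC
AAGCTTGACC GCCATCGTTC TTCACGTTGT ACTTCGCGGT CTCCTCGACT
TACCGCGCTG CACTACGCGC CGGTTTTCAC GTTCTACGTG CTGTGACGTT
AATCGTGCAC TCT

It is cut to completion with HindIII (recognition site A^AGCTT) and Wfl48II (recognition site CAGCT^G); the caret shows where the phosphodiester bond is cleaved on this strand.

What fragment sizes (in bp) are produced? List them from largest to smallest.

HindIII sites (AAGCTT) start at positions 116, 151.
HindIII cuts after the first base of each site, so after positions 116, 151.
Wfl48II sites (CAGCTG) start at positions 37, 143.
Wfl48II cuts after base 5 of each site (before the last base), so after positions 41, 147.
Combined cut positions: 41, 116, 147, 151.
Linear molecule, 4 cuts → 5 fragments:
  1–41 → 41 bp
  42–116 → 75 bp
  117–147 → 31 bp
  148–151 → 4 bp
  152–263 → 112 bp
Sorted largest to smallest: 112, 75, 41, 31, 4 bp.

112, 75, 41, 31, 4 bp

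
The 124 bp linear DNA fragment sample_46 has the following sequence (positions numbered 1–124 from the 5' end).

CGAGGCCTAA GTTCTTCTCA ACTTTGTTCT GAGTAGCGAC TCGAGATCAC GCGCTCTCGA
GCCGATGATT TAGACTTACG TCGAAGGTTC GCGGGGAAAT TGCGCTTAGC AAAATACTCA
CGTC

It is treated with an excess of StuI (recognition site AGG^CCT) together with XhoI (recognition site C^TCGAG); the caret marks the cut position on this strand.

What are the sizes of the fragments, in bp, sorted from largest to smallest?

The StuI site (AGGCCT) starts at position 3.
StuI cuts after base 3 of each site, so after position 5.
XhoI sites (CTCGAG) start at positions 40, 56.
XhoI cuts after the first base of each site, so after positions 40, 56.
Combined cut positions: 5, 40, 56.
Linear molecule, 3 cuts → 4 fragments:
  1–5 → 5 bp
  6–40 → 35 bp
  41–56 → 16 bp
  57–124 → 68 bp
Sorted largest to smallest: 68, 35, 16, 5 bp.

68, 35, 16, 5 bp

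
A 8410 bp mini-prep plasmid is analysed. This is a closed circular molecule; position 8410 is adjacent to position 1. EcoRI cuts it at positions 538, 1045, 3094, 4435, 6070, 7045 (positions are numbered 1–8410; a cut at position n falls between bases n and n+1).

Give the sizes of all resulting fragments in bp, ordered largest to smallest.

Circular molecule, 6 cuts → 6 fragments:
  1045 − 538 = 507 bp
  3094 − 1045 = 2049 bp
  4435 − 3094 = 1341 bp
  6070 − 4435 = 1635 bp
  7045 − 6070 = 975 bp
  wrap: 8410 − 7045 + 538 = 1903 bp
Sorted largest to smallest: 2049, 1903, 1635, 1341, 975, 507 bp.

2049, 1903, 1635, 1341, 975, 507 bp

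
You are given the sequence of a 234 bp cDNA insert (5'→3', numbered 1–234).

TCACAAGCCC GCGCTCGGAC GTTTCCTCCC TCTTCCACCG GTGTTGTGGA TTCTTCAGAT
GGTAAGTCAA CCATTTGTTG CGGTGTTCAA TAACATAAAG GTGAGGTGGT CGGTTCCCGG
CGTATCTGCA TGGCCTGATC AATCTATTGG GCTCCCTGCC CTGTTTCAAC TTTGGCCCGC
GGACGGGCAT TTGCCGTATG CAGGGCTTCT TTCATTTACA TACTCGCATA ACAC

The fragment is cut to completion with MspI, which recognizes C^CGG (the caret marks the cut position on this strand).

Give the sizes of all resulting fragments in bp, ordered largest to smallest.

117, 79, 38 bp

MspI sites (CCGG) start at positions 38, 117.
MspI cuts after the first base of each site, so after positions 38, 117.
Linear molecule, 2 cuts → 3 fragments:
  1–38 → 38 bp
  39–117 → 79 bp
  118–234 → 117 bp
Sorted largest to smallest: 117, 79, 38 bp.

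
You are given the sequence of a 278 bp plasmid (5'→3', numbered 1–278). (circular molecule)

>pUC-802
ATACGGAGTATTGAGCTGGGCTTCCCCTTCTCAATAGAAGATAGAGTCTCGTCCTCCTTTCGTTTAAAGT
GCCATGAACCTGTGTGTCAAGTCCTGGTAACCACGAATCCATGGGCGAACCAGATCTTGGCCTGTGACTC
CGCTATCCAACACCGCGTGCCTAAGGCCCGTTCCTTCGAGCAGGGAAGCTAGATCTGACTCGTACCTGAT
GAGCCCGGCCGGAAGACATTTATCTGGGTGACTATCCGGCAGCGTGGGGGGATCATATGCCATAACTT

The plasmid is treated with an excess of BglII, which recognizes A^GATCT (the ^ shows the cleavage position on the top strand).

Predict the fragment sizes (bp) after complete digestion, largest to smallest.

BglII sites (AGATCT) start at positions 122, 191.
BglII cuts after the first base of each site, so after positions 122, 191.
Circular molecule, 2 cuts → 2 fragments:
  123–191 → 69 bp
  192–278 then 1–122 → 87 + 122 = 209 bp
Sorted largest to smallest: 209, 69 bp.

209, 69 bp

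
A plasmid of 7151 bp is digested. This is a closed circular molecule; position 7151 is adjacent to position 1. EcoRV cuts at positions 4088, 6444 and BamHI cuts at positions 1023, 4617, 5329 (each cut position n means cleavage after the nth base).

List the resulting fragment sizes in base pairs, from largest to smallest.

Combined cut positions (sorted): 1023, 4088, 4617, 5329, 6444.
Circular molecule, 5 cuts → 5 fragments:
  4088 − 1023 = 3065 bp
  4617 − 4088 = 529 bp
  5329 − 4617 = 712 bp
  6444 − 5329 = 1115 bp
  wrap: 7151 − 6444 + 1023 = 1730 bp
Sorted largest to smallest: 3065, 1730, 1115, 712, 529 bp.

3065, 1730, 1115, 712, 529 bp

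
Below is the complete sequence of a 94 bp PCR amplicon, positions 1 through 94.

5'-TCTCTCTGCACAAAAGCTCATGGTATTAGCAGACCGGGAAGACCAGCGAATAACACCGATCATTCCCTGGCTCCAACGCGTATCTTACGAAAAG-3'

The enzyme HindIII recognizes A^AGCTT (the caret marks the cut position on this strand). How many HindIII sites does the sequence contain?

No occurrence of AAGCTT is present in the sequence.
HindIII does not cut: 0 sites.

0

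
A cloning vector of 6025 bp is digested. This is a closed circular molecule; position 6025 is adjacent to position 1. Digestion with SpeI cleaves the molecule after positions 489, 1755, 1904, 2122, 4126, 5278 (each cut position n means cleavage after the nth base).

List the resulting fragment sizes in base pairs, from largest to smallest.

Circular molecule, 6 cuts → 6 fragments:
  1755 − 489 = 1266 bp
  1904 − 1755 = 149 bp
  2122 − 1904 = 218 bp
  4126 − 2122 = 2004 bp
  5278 − 4126 = 1152 bp
  wrap: 6025 − 5278 + 489 = 1236 bp
Sorted largest to smallest: 2004, 1266, 1236, 1152, 218, 149 bp.

2004, 1266, 1236, 1152, 218, 149 bp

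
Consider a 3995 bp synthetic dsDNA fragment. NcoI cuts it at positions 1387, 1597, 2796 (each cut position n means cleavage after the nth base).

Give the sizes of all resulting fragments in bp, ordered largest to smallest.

Linear molecule, 3 cuts → 4 fragments:
  1387 − 0 = 1387 bp
  1597 − 1387 = 210 bp
  2796 − 1597 = 1199 bp
  3995 − 2796 = 1199 bp
Sorted largest to smallest: 1387, 1199, 1199, 210 bp.

1387, 1199, 1199, 210 bp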